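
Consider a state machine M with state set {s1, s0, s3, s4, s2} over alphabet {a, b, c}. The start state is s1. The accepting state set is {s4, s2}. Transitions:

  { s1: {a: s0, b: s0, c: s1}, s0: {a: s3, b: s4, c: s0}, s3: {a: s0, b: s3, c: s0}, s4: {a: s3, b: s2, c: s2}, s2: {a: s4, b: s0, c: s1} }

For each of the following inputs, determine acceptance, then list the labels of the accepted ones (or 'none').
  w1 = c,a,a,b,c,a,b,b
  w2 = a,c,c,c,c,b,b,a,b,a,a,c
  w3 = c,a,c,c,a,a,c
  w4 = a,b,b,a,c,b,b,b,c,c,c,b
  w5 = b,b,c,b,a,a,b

w1: s1 → s1 → s0 → s3 → s3 → s0 → s3 → s3 → s3  → end s3, rejected
w2: s1 → s0 → s0 → s0 → s0 → s0 → s4 → s2 → s4 → s2 → s4 → s3 → s0  → end s0, rejected
w3: s1 → s1 → s0 → s0 → s0 → s3 → s0 → s0  → end s0, rejected
w4: s1 → s0 → s4 → s2 → s4 → s2 → s0 → s4 → s2 → s1 → s1 → s1 → s0  → end s0, rejected
w5: s1 → s0 → s4 → s2 → s0 → s3 → s0 → s4  → end s4, accepted

w5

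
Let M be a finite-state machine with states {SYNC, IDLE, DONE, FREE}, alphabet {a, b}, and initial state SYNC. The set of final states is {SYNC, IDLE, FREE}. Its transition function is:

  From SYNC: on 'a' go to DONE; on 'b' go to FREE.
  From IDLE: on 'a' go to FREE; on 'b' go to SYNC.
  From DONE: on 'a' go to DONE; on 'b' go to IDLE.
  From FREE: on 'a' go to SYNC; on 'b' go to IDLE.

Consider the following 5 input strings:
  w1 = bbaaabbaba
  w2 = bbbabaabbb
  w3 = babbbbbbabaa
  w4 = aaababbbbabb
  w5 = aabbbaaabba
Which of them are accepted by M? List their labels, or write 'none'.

w1, w2, w3, w4

w1:
  start at SYNC
  read 'b': SYNC → FREE
  read 'b': FREE → IDLE
  read 'a': IDLE → FREE
  read 'a': FREE → SYNC
  read 'a': SYNC → DONE
  read 'b': DONE → IDLE
  read 'b': IDLE → SYNC
  read 'a': SYNC → DONE
  read 'b': DONE → IDLE
  read 'a': IDLE → FREE
  end FREE, accepted
w2:
  start at SYNC
  read 'b': SYNC → FREE
  read 'b': FREE → IDLE
  read 'b': IDLE → SYNC
  read 'a': SYNC → DONE
  read 'b': DONE → IDLE
  read 'a': IDLE → FREE
  read 'a': FREE → SYNC
  read 'b': SYNC → FREE
  read 'b': FREE → IDLE
  read 'b': IDLE → SYNC
  end SYNC, accepted
w3:
  start at SYNC
  read 'b': SYNC → FREE
  read 'a': FREE → SYNC
  read 'b': SYNC → FREE
  read 'b': FREE → IDLE
  read 'b': IDLE → SYNC
  read 'b': SYNC → FREE
  read 'b': FREE → IDLE
  read 'b': IDLE → SYNC
  read 'a': SYNC → DONE
  read 'b': DONE → IDLE
  read 'a': IDLE → FREE
  read 'a': FREE → SYNC
  end SYNC, accepted
w4:
  start at SYNC
  read 'a': SYNC → DONE
  read 'a': DONE → DONE
  read 'a': DONE → DONE
  read 'b': DONE → IDLE
  read 'a': IDLE → FREE
  read 'b': FREE → IDLE
  read 'b': IDLE → SYNC
  read 'b': SYNC → FREE
  read 'b': FREE → IDLE
  read 'a': IDLE → FREE
  read 'b': FREE → IDLE
  read 'b': IDLE → SYNC
  end SYNC, accepted
w5:
  start at SYNC
  read 'a': SYNC → DONE
  read 'a': DONE → DONE
  read 'b': DONE → IDLE
  read 'b': IDLE → SYNC
  read 'b': SYNC → FREE
  read 'a': FREE → SYNC
  read 'a': SYNC → DONE
  read 'a': DONE → DONE
  read 'b': DONE → IDLE
  read 'b': IDLE → SYNC
  read 'a': SYNC → DONE
  end DONE, rejected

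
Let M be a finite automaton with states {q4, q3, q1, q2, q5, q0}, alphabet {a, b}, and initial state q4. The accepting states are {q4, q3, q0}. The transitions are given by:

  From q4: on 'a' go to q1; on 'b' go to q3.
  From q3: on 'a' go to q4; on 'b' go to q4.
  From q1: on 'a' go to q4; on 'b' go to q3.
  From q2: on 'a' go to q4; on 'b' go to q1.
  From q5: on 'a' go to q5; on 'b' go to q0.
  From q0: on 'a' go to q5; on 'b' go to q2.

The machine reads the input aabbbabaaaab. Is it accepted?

Yes

q4 → q1 → q4 → q3 → q4 → q3 → q4 → q3 → q4 → q1 → q4 → q1 → q3
End state q3 is accepting.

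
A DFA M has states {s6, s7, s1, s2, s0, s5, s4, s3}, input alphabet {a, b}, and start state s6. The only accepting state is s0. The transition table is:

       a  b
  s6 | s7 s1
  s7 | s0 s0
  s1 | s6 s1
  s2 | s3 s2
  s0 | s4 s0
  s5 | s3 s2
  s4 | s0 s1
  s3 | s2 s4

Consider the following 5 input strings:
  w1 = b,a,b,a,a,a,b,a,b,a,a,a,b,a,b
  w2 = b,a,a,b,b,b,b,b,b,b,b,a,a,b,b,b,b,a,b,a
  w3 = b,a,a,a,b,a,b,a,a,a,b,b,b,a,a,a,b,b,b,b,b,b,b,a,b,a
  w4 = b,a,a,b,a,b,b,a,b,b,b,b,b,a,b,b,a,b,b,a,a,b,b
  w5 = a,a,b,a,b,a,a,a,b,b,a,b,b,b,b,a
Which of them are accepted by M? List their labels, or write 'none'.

w4

w1: s6 → s1 → s6 → s1 → s6 → s7 → s0 → s0 → s4 → s1 → s6 → s7 → s0 → s0 → s4 → s1  → end s1, rejected
w2: s6 → s1 → s6 → s7 → s0 → s0 → s0 → s0 → s0 → s0 → s0 → s0 → s4 → s0 → s0 → s0 → s0 → s0 → s4 → s1 → s6  → end s6, rejected
w3: s6 → s1 → s6 → s7 → s0 → s0 → s4 → s1 → s6 → s7 → s0 → s0 → s0 → s0 → s4 → s0 → s4 → s1 → s1 → s1 → s1 → s1 → s1 → s1 → s6 → s1 → s6  → end s6, rejected
w4: s6 → s1 → s6 → s7 → s0 → s4 → s1 → s1 → s6 → s1 → s1 → s1 → s1 → s1 → s6 → s1 → s1 → s6 → s1 → s1 → s6 → s7 → s0 → s0  → end s0, accepted
w5: s6 → s7 → s0 → s0 → s4 → s1 → s6 → s7 → s0 → s0 → s0 → s4 → s1 → s1 → s1 → s1 → s6  → end s6, rejected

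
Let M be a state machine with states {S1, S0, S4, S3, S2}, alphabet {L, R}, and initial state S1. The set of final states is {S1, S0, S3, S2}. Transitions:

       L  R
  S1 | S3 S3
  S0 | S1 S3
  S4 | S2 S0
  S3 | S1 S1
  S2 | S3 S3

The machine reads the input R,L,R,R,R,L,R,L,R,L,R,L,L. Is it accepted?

S1 → S3 → S1 → S3 → S1 → S3 → S1 → S3 → S1 → S3 → S1 → S3 → S1 → S3
End state S3 is accepting.

Yes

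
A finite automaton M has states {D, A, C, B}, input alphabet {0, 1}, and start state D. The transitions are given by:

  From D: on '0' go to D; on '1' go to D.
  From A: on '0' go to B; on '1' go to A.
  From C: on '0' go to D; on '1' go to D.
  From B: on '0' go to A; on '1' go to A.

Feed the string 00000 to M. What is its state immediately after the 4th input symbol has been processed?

D

start at D
read '0': D → D
read '0': D → D
read '0': D → D
read '0': D → D
After 4 symbols: D.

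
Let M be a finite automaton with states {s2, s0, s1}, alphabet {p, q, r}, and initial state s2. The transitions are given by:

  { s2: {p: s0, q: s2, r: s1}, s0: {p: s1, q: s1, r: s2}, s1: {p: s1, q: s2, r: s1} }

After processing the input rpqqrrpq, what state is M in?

Trace: s2 -r-> s1 -p-> s1 -q-> s2 -q-> s2 -r-> s1 -r-> s1 -p-> s1 -q-> s2

s2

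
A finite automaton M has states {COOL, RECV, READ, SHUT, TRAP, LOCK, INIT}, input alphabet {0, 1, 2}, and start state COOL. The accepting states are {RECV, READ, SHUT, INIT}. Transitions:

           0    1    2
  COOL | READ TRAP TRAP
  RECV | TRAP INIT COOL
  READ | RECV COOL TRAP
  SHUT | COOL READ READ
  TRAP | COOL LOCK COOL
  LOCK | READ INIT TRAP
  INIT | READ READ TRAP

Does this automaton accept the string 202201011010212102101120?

Yes

Trace: COOL -2-> TRAP -0-> COOL -2-> TRAP -2-> COOL -0-> READ -1-> COOL -0-> READ -1-> COOL -1-> TRAP -0-> COOL -1-> TRAP -0-> COOL -2-> TRAP -1-> LOCK -2-> TRAP -1-> LOCK -0-> READ -2-> TRAP -1-> LOCK -0-> READ -1-> COOL -1-> TRAP -2-> COOL -0-> READ
End state READ is accepting.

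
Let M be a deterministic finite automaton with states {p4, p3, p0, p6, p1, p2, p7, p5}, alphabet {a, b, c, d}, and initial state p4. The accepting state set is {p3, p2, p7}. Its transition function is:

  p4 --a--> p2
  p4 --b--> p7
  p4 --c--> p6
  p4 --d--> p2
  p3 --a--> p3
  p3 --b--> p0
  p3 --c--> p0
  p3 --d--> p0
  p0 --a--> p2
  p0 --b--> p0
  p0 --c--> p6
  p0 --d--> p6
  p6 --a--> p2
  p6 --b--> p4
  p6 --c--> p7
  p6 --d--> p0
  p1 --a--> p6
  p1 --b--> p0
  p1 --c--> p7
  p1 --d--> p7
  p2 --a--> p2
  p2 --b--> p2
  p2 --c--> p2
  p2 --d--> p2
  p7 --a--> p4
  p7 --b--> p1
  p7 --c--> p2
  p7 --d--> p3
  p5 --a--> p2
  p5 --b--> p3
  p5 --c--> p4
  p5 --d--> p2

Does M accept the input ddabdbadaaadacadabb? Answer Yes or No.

Trace: p4 -d-> p2 -d-> p2 -a-> p2 -b-> p2 -d-> p2 -b-> p2 -a-> p2 -d-> p2 -a-> p2 -a-> p2 -a-> p2 -d-> p2 -a-> p2 -c-> p2 -a-> p2 -d-> p2 -a-> p2 -b-> p2 -b-> p2
End state p2 is accepting.

Yes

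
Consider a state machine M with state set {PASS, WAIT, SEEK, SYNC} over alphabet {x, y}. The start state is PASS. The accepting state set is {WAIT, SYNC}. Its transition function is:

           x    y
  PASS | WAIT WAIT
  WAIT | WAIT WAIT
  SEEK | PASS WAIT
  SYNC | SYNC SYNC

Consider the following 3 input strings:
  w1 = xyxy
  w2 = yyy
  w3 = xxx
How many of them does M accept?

3

w1: PASS → WAIT → WAIT → WAIT → WAIT  → end WAIT, accepted
w2: PASS → WAIT → WAIT → WAIT  → end WAIT, accepted
w3: PASS → WAIT → WAIT → WAIT  → end WAIT, accepted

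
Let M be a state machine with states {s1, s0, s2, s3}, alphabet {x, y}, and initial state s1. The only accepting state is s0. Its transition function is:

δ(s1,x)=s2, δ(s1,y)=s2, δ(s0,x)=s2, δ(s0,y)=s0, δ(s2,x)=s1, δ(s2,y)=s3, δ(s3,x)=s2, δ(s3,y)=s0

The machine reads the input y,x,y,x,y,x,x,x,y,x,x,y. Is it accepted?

No

s1 → s2 → s1 → s2 → s1 → s2 → s1 → s2 → s1 → s2 → s1 → s2 → s3
End state s3 is not accepting.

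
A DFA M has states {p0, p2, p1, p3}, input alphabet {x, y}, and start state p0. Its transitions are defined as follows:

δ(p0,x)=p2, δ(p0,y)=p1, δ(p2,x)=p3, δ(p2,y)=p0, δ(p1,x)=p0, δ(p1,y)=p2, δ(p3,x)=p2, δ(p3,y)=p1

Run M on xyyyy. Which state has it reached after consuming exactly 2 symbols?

p0

Trace: p0 -x-> p2 -y-> p0
After 2 symbols: p0.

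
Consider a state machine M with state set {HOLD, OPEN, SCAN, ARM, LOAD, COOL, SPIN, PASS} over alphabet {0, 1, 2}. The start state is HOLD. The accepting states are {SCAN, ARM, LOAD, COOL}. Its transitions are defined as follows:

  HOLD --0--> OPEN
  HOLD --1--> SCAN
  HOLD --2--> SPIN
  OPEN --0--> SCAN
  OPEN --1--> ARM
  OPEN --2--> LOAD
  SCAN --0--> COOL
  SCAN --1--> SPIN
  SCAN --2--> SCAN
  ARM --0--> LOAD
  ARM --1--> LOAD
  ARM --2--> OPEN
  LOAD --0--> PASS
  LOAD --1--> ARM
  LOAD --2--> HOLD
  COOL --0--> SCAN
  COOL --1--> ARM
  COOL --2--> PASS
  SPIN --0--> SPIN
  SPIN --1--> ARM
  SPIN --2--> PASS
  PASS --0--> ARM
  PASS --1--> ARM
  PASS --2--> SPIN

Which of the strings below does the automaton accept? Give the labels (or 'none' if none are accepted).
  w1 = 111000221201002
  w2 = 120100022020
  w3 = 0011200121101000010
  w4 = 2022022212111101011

w1:
  start at HOLD
  read '1': HOLD → SCAN
  read '1': SCAN → SPIN
  read '1': SPIN → ARM
  read '0': ARM → LOAD
  read '0': LOAD → PASS
  read '0': PASS → ARM
  read '2': ARM → OPEN
  read '2': OPEN → LOAD
  read '1': LOAD → ARM
  read '2': ARM → OPEN
  read '0': OPEN → SCAN
  read '1': SCAN → SPIN
  read '0': SPIN → SPIN
  read '0': SPIN → SPIN
  read '2': SPIN → PASS
  end PASS, rejected
w2:
  start at HOLD
  read '1': HOLD → SCAN
  read '2': SCAN → SCAN
  read '0': SCAN → COOL
  read '1': COOL → ARM
  read '0': ARM → LOAD
  read '0': LOAD → PASS
  read '0': PASS → ARM
  read '2': ARM → OPEN
  read '2': OPEN → LOAD
  read '0': LOAD → PASS
  read '2': PASS → SPIN
  read '0': SPIN → SPIN
  end SPIN, rejected
w3:
  start at HOLD
  read '0': HOLD → OPEN
  read '0': OPEN → SCAN
  read '1': SCAN → SPIN
  read '1': SPIN → ARM
  read '2': ARM → OPEN
  read '0': OPEN → SCAN
  read '0': SCAN → COOL
  read '1': COOL → ARM
  read '2': ARM → OPEN
  read '1': OPEN → ARM
  read '1': ARM → LOAD
  read '0': LOAD → PASS
  read '1': PASS → ARM
  read '0': ARM → LOAD
  read '0': LOAD → PASS
  read '0': PASS → ARM
  read '0': ARM → LOAD
  read '1': LOAD → ARM
  read '0': ARM → LOAD
  end LOAD, accepted
w4:
  start at HOLD
  read '2': HOLD → SPIN
  read '0': SPIN → SPIN
  read '2': SPIN → PASS
  read '2': PASS → SPIN
  read '0': SPIN → SPIN
  read '2': SPIN → PASS
  read '2': PASS → SPIN
  read '2': SPIN → PASS
  read '1': PASS → ARM
  read '2': ARM → OPEN
  read '1': OPEN → ARM
  read '1': ARM → LOAD
  read '1': LOAD → ARM
  read '1': ARM → LOAD
  read '0': LOAD → PASS
  read '1': PASS → ARM
  read '0': ARM → LOAD
  read '1': LOAD → ARM
  read '1': ARM → LOAD
  end LOAD, accepted

w3, w4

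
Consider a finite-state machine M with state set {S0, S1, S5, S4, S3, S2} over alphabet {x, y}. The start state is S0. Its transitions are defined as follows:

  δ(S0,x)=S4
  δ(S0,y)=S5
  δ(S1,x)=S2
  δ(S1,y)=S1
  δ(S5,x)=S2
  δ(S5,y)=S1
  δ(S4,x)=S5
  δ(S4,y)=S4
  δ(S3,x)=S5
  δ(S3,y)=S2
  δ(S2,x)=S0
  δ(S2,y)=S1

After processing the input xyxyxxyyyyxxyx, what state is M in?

S2

start at S0
read 'x': S0 → S4
read 'y': S4 → S4
read 'x': S4 → S5
read 'y': S5 → S1
read 'x': S1 → S2
read 'x': S2 → S0
read 'y': S0 → S5
read 'y': S5 → S1
read 'y': S1 → S1
read 'y': S1 → S1
read 'x': S1 → S2
read 'x': S2 → S0
read 'y': S0 → S5
read 'x': S5 → S2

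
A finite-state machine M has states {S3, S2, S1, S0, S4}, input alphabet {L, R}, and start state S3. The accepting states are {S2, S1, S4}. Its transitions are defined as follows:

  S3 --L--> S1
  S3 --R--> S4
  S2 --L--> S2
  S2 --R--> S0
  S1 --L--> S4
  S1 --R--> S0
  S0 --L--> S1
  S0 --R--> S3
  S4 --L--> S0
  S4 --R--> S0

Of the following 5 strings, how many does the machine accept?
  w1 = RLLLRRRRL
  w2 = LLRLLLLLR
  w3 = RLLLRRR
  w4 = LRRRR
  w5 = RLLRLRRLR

w1: S3 → S4 → S0 → S1 → S4 → S0 → S3 → S4 → S0 → S1  → end S1, accepted
w2: S3 → S1 → S4 → S0 → S1 → S4 → S0 → S1 → S4 → S0  → end S0, rejected
w3: S3 → S4 → S0 → S1 → S4 → S0 → S3 → S4  → end S4, accepted
w4: S3 → S1 → S0 → S3 → S4 → S0  → end S0, rejected
w5: S3 → S4 → S0 → S1 → S0 → S1 → S0 → S3 → S1 → S0  → end S0, rejected

2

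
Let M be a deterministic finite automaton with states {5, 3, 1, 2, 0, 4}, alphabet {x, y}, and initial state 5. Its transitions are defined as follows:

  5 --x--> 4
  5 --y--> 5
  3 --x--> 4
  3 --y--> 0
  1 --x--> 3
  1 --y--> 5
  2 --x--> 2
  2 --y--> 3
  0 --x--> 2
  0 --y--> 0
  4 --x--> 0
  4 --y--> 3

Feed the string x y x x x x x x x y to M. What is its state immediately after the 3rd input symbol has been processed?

Trace: 5 -x-> 4 -y-> 3 -x-> 4
After 3 symbols: 4.

4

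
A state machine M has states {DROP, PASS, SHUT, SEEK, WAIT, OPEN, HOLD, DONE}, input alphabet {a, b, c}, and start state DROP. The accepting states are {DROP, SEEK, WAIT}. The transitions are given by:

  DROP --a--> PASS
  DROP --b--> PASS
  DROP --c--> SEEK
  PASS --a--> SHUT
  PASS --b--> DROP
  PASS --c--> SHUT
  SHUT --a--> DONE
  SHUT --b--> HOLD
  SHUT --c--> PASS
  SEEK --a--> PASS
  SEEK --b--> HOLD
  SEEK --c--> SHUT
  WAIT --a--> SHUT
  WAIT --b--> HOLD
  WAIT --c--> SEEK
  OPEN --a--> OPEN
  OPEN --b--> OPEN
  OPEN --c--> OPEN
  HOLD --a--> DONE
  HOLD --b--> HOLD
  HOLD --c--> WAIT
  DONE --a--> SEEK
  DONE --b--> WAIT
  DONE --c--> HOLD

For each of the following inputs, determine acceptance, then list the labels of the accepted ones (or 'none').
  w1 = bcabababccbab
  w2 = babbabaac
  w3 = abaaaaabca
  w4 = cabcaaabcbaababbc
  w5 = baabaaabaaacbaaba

w1, w4

w1:
  start at DROP
  read 'b': DROP → PASS
  read 'c': PASS → SHUT
  read 'a': SHUT → DONE
  read 'b': DONE → WAIT
  read 'a': WAIT → SHUT
  read 'b': SHUT → HOLD
  read 'a': HOLD → DONE
  read 'b': DONE → WAIT
  read 'c': WAIT → SEEK
  read 'c': SEEK → SHUT
  read 'b': SHUT → HOLD
  read 'a': HOLD → DONE
  read 'b': DONE → WAIT
  end WAIT, accepted
w2:
  start at DROP
  read 'b': DROP → PASS
  read 'a': PASS → SHUT
  read 'b': SHUT → HOLD
  read 'b': HOLD → HOLD
  read 'a': HOLD → DONE
  read 'b': DONE → WAIT
  read 'a': WAIT → SHUT
  read 'a': SHUT → DONE
  read 'c': DONE → HOLD
  end HOLD, rejected
w3:
  start at DROP
  read 'a': DROP → PASS
  read 'b': PASS → DROP
  read 'a': DROP → PASS
  read 'a': PASS → SHUT
  read 'a': SHUT → DONE
  read 'a': DONE → SEEK
  read 'a': SEEK → PASS
  read 'b': PASS → DROP
  read 'c': DROP → SEEK
  read 'a': SEEK → PASS
  end PASS, rejected
w4:
  start at DROP
  read 'c': DROP → SEEK
  read 'a': SEEK → PASS
  read 'b': PASS → DROP
  read 'c': DROP → SEEK
  read 'a': SEEK → PASS
  read 'a': PASS → SHUT
  read 'a': SHUT → DONE
  read 'b': DONE → WAIT
  read 'c': WAIT → SEEK
  read 'b': SEEK → HOLD
  read 'a': HOLD → DONE
  read 'a': DONE → SEEK
  read 'b': SEEK → HOLD
  read 'a': HOLD → DONE
  read 'b': DONE → WAIT
  read 'b': WAIT → HOLD
  read 'c': HOLD → WAIT
  end WAIT, accepted
w5:
  start at DROP
  read 'b': DROP → PASS
  read 'a': PASS → SHUT
  read 'a': SHUT → DONE
  read 'b': DONE → WAIT
  read 'a': WAIT → SHUT
  read 'a': SHUT → DONE
  read 'a': DONE → SEEK
  read 'b': SEEK → HOLD
  read 'a': HOLD → DONE
  read 'a': DONE → SEEK
  read 'a': SEEK → PASS
  read 'c': PASS → SHUT
  read 'b': SHUT → HOLD
  read 'a': HOLD → DONE
  read 'a': DONE → SEEK
  read 'b': SEEK → HOLD
  read 'a': HOLD → DONE
  end DONE, rejected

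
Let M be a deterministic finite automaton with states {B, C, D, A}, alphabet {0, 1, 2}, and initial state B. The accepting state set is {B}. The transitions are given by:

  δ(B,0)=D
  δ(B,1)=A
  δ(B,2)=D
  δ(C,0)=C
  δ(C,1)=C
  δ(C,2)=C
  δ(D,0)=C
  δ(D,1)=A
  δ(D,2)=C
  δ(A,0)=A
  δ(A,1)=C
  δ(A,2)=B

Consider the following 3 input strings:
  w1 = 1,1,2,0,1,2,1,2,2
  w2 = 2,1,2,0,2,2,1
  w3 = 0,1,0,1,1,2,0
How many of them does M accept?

w1: Trace: B -1-> A -1-> C -2-> C -0-> C -1-> C -2-> C -1-> C -2-> C -2-> C  → end C, rejected
w2: Trace: B -2-> D -1-> A -2-> B -0-> D -2-> C -2-> C -1-> C  → end C, rejected
w3: Trace: B -0-> D -1-> A -0-> A -1-> C -1-> C -2-> C -0-> C  → end C, rejected

0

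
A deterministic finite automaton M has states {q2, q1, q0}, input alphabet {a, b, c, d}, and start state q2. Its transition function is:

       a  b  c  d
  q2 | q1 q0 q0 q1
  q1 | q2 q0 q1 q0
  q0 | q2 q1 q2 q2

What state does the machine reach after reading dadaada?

q2

q2 → q1 → q2 → q1 → q2 → q1 → q0 → q2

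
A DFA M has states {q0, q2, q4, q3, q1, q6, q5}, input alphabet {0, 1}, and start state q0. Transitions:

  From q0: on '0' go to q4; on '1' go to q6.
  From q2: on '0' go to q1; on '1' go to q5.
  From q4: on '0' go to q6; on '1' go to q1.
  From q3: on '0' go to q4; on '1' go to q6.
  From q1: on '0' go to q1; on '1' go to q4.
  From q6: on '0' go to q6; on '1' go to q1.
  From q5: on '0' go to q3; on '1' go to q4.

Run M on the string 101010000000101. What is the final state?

q0 → q6 → q6 → q1 → q1 → q4 → q6 → q6 → q6 → q6 → q6 → q6 → q6 → q1 → q1 → q4

q4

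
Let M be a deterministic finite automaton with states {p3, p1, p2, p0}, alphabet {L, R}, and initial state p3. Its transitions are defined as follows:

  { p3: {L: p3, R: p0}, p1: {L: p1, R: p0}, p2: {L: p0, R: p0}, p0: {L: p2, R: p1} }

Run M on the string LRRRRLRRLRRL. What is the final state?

p1

p3 → p3 → p0 → p1 → p0 → p1 → p1 → p0 → p1 → p1 → p0 → p1 → p1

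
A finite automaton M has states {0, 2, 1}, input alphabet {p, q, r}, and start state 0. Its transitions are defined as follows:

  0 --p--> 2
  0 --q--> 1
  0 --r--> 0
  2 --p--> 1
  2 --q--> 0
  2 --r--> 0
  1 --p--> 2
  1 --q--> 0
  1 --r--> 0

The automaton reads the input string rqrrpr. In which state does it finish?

start at 0
read 'r': 0 → 0
read 'q': 0 → 1
read 'r': 1 → 0
read 'r': 0 → 0
read 'p': 0 → 2
read 'r': 2 → 0

0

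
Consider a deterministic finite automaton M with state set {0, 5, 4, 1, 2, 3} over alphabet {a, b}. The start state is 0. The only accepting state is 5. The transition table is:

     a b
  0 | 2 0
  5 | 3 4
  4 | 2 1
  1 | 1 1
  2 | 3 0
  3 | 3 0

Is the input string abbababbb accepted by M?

Trace: 0 -a-> 2 -b-> 0 -b-> 0 -a-> 2 -b-> 0 -a-> 2 -b-> 0 -b-> 0 -b-> 0
End state 0 is not accepting.

No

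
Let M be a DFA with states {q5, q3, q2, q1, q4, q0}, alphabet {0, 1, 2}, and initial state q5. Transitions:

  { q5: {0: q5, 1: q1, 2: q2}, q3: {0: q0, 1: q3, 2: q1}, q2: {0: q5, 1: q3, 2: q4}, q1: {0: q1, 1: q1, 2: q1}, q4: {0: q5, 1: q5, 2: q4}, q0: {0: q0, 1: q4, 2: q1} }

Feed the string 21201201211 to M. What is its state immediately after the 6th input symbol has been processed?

q5 → q2 → q3 → q1 → q1 → q1 → q1
After 6 symbols: q1.

q1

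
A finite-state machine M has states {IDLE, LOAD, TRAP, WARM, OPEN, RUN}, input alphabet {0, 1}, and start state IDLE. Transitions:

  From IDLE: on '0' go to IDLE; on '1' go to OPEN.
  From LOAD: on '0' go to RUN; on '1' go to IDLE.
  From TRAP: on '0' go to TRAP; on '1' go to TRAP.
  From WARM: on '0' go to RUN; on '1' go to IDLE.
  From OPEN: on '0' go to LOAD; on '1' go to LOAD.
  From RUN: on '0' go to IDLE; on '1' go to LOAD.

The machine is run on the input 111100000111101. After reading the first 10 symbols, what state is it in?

start at IDLE
read '1': IDLE → OPEN
read '1': OPEN → LOAD
read '1': LOAD → IDLE
read '1': IDLE → OPEN
read '0': OPEN → LOAD
read '0': LOAD → RUN
read '0': RUN → IDLE
read '0': IDLE → IDLE
read '0': IDLE → IDLE
read '1': IDLE → OPEN
After 10 symbols: OPEN.

OPEN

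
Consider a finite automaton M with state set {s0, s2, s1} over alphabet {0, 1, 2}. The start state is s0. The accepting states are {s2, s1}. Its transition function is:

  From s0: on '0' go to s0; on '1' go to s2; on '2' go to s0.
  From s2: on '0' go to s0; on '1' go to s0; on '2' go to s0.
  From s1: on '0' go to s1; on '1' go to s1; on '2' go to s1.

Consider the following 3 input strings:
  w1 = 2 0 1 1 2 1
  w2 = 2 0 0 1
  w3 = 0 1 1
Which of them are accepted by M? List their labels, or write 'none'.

w1, w2

w1: s0 → s0 → s0 → s2 → s0 → s0 → s2  → end s2, accepted
w2: s0 → s0 → s0 → s0 → s2  → end s2, accepted
w3: s0 → s0 → s2 → s0  → end s0, rejected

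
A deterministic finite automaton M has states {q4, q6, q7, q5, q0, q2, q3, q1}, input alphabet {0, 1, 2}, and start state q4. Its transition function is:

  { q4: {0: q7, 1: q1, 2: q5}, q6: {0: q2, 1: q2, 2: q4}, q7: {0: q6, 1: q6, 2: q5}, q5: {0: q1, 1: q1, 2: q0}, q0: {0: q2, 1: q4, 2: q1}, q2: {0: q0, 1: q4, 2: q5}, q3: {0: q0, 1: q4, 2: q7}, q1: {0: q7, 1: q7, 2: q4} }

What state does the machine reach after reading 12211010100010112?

start at q4
read '1': q4 → q1
read '2': q1 → q4
read '2': q4 → q5
read '1': q5 → q1
read '1': q1 → q7
read '0': q7 → q6
read '1': q6 → q2
read '0': q2 → q0
read '1': q0 → q4
read '0': q4 → q7
read '0': q7 → q6
read '0': q6 → q2
read '1': q2 → q4
read '0': q4 → q7
read '1': q7 → q6
read '1': q6 → q2
read '2': q2 → q5

q5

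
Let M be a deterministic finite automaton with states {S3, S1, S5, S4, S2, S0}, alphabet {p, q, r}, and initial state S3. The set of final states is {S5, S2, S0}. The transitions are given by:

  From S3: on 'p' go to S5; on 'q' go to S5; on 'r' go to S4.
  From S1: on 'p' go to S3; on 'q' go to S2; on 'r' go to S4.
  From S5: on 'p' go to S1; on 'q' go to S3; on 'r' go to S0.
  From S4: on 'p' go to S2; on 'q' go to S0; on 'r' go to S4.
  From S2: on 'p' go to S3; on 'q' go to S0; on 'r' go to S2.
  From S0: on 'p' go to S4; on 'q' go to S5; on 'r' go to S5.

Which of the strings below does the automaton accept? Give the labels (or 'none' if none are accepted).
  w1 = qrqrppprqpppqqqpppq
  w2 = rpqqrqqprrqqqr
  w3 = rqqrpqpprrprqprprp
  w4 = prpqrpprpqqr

w1: Trace: S3 -q-> S5 -r-> S0 -q-> S5 -r-> S0 -p-> S4 -p-> S2 -p-> S3 -r-> S4 -q-> S0 -p-> S4 -p-> S2 -p-> S3 -q-> S5 -q-> S3 -q-> S5 -p-> S1 -p-> S3 -p-> S5 -q-> S3  → end S3, rejected
w2: Trace: S3 -r-> S4 -p-> S2 -q-> S0 -q-> S5 -r-> S0 -q-> S5 -q-> S3 -p-> S5 -r-> S0 -r-> S5 -q-> S3 -q-> S5 -q-> S3 -r-> S4  → end S4, rejected
w3: Trace: S3 -r-> S4 -q-> S0 -q-> S5 -r-> S0 -p-> S4 -q-> S0 -p-> S4 -p-> S2 -r-> S2 -r-> S2 -p-> S3 -r-> S4 -q-> S0 -p-> S4 -r-> S4 -p-> S2 -r-> S2 -p-> S3  → end S3, rejected
w4: Trace: S3 -p-> S5 -r-> S0 -p-> S4 -q-> S0 -r-> S5 -p-> S1 -p-> S3 -r-> S4 -p-> S2 -q-> S0 -q-> S5 -r-> S0  → end S0, accepted

w4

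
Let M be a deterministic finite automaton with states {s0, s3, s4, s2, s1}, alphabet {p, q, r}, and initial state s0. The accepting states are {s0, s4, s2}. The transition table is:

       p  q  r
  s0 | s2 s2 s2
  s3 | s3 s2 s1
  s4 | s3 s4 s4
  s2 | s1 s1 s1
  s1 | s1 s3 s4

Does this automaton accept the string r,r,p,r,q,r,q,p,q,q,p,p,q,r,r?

Yes

s0 → s2 → s1 → s1 → s4 → s4 → s4 → s4 → s3 → s2 → s1 → s1 → s1 → s3 → s1 → s4
End state s4 is accepting.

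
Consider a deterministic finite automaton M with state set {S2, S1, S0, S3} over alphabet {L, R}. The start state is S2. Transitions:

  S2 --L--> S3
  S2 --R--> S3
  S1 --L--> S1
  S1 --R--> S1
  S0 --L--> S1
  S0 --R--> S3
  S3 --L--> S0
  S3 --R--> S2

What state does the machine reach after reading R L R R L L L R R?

S2 → S3 → S0 → S3 → S2 → S3 → S0 → S1 → S1 → S1

S1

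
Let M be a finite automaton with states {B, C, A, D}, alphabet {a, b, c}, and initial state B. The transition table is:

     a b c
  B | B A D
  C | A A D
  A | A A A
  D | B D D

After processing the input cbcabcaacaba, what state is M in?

A

B → D → D → D → B → A → A → A → A → A → A → A → A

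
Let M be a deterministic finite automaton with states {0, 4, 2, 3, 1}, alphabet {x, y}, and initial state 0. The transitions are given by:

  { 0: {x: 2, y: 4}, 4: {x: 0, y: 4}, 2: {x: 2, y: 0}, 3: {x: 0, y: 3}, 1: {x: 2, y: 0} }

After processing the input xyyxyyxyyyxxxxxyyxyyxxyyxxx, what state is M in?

2

start at 0
read 'x': 0 → 2
read 'y': 2 → 0
read 'y': 0 → 4
read 'x': 4 → 0
read 'y': 0 → 4
read 'y': 4 → 4
read 'x': 4 → 0
read 'y': 0 → 4
read 'y': 4 → 4
read 'y': 4 → 4
read 'x': 4 → 0
read 'x': 0 → 2
read 'x': 2 → 2
read 'x': 2 → 2
read 'x': 2 → 2
read 'y': 2 → 0
read 'y': 0 → 4
read 'x': 4 → 0
read 'y': 0 → 4
read 'y': 4 → 4
read 'x': 4 → 0
read 'x': 0 → 2
read 'y': 2 → 0
read 'y': 0 → 4
read 'x': 4 → 0
read 'x': 0 → 2
read 'x': 2 → 2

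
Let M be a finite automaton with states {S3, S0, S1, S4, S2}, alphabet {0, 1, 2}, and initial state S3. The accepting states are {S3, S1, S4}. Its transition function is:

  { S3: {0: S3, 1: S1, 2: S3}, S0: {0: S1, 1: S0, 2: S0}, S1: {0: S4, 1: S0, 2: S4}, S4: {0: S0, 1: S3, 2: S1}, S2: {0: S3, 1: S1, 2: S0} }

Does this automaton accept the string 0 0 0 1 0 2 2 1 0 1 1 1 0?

Yes

Trace: S3 -0-> S3 -0-> S3 -0-> S3 -1-> S1 -0-> S4 -2-> S1 -2-> S4 -1-> S3 -0-> S3 -1-> S1 -1-> S0 -1-> S0 -0-> S1
End state S1 is accepting.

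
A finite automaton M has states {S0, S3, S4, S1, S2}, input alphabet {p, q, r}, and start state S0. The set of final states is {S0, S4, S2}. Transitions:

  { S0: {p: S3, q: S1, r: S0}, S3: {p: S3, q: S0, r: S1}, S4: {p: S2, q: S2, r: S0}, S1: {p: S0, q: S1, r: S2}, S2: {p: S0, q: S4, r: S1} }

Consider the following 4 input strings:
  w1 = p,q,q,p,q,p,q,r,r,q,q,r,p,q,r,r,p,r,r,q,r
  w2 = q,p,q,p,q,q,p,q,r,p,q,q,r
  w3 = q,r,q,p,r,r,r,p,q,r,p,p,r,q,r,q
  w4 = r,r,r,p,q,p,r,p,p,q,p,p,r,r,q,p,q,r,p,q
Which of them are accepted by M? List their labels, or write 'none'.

w1, w2, w3, w4

w1: Trace: S0 -p-> S3 -q-> S0 -q-> S1 -p-> S0 -q-> S1 -p-> S0 -q-> S1 -r-> S2 -r-> S1 -q-> S1 -q-> S1 -r-> S2 -p-> S0 -q-> S1 -r-> S2 -r-> S1 -p-> S0 -r-> S0 -r-> S0 -q-> S1 -r-> S2  → end S2, accepted
w2: Trace: S0 -q-> S1 -p-> S0 -q-> S1 -p-> S0 -q-> S1 -q-> S1 -p-> S0 -q-> S1 -r-> S2 -p-> S0 -q-> S1 -q-> S1 -r-> S2  → end S2, accepted
w3: Trace: S0 -q-> S1 -r-> S2 -q-> S4 -p-> S2 -r-> S1 -r-> S2 -r-> S1 -p-> S0 -q-> S1 -r-> S2 -p-> S0 -p-> S3 -r-> S1 -q-> S1 -r-> S2 -q-> S4  → end S4, accepted
w4: Trace: S0 -r-> S0 -r-> S0 -r-> S0 -p-> S3 -q-> S0 -p-> S3 -r-> S1 -p-> S0 -p-> S3 -q-> S0 -p-> S3 -p-> S3 -r-> S1 -r-> S2 -q-> S4 -p-> S2 -q-> S4 -r-> S0 -p-> S3 -q-> S0  → end S0, accepted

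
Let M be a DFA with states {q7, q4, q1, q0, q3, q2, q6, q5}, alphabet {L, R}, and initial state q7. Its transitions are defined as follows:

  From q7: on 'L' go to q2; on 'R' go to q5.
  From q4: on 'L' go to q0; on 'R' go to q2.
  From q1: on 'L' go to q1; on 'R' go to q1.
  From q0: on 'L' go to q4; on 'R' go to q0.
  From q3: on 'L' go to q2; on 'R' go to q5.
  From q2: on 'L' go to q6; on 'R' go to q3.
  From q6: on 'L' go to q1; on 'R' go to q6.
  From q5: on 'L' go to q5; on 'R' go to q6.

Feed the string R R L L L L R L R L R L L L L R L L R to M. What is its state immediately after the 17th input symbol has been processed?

q1

Trace: q7 -R-> q5 -R-> q6 -L-> q1 -L-> q1 -L-> q1 -L-> q1 -R-> q1 -L-> q1 -R-> q1 -L-> q1 -R-> q1 -L-> q1 -L-> q1 -L-> q1 -L-> q1 -R-> q1 -L-> q1
After 17 symbols: q1.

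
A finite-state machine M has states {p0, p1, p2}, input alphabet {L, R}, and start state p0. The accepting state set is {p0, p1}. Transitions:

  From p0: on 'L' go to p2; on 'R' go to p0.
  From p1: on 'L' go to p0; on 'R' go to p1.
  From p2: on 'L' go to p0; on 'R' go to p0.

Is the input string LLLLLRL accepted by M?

No

start at p0
read 'L': p0 → p2
read 'L': p2 → p0
read 'L': p0 → p2
read 'L': p2 → p0
read 'L': p0 → p2
read 'R': p2 → p0
read 'L': p0 → p2
End state p2 is not accepting.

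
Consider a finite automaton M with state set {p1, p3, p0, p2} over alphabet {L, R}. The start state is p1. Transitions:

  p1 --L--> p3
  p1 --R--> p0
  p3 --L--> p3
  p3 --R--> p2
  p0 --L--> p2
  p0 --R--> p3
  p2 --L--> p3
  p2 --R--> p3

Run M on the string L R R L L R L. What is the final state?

start at p1
read 'L': p1 → p3
read 'R': p3 → p2
read 'R': p2 → p3
read 'L': p3 → p3
read 'L': p3 → p3
read 'R': p3 → p2
read 'L': p2 → p3

p3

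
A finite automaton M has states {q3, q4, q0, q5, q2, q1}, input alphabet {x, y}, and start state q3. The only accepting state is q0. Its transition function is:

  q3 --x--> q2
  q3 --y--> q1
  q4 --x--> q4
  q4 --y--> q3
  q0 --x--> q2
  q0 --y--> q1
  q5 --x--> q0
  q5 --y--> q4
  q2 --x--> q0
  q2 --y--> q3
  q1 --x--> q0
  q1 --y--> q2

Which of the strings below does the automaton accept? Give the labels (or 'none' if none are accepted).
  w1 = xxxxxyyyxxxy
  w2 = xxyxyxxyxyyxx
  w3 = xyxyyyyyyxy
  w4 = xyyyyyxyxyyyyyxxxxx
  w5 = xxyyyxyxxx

w4

w1: q3 → q2 → q0 → q2 → q0 → q2 → q3 → q1 → q2 → q0 → q2 → q0 → q1  → end q1, rejected
w2: q3 → q2 → q0 → q1 → q0 → q1 → q0 → q2 → q3 → q2 → q3 → q1 → q0 → q2  → end q2, rejected
w3: q3 → q2 → q3 → q2 → q3 → q1 → q2 → q3 → q1 → q2 → q0 → q1  → end q1, rejected
w4: q3 → q2 → q3 → q1 → q2 → q3 → q1 → q0 → q1 → q0 → q1 → q2 → q3 → q1 → q2 → q0 → q2 → q0 → q2 → q0  → end q0, accepted
w5: q3 → q2 → q0 → q1 → q2 → q3 → q2 → q3 → q2 → q0 → q2  → end q2, rejected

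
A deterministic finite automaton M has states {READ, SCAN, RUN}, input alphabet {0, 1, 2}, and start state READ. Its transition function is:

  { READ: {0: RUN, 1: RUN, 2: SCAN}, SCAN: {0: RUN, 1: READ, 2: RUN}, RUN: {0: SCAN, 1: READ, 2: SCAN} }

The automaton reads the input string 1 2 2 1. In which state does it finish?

READ

start at READ
read '1': READ → RUN
read '2': RUN → SCAN
read '2': SCAN → RUN
read '1': RUN → READ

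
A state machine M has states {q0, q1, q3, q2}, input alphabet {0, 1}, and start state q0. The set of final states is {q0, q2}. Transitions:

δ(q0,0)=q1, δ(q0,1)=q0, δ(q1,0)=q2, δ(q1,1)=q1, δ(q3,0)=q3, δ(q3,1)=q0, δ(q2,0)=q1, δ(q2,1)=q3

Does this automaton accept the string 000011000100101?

Trace: q0 -0-> q1 -0-> q2 -0-> q1 -0-> q2 -1-> q3 -1-> q0 -0-> q1 -0-> q2 -0-> q1 -1-> q1 -0-> q2 -0-> q1 -1-> q1 -0-> q2 -1-> q3
End state q3 is not accepting.

No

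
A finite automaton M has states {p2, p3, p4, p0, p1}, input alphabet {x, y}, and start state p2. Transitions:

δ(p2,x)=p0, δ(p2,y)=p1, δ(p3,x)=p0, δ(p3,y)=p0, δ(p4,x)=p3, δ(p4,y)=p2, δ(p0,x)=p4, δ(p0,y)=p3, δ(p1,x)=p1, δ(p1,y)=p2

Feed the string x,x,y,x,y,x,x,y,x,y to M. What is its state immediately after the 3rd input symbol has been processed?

p2

start at p2
read 'x': p2 → p0
read 'x': p0 → p4
read 'y': p4 → p2
After 3 symbols: p2.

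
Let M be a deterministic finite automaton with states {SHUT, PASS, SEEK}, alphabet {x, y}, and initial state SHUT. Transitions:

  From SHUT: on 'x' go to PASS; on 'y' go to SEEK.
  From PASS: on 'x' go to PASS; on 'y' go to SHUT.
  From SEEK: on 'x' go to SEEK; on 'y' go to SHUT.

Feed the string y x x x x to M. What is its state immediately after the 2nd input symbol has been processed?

SEEK

start at SHUT
read 'y': SHUT → SEEK
read 'x': SEEK → SEEK
After 2 symbols: SEEK.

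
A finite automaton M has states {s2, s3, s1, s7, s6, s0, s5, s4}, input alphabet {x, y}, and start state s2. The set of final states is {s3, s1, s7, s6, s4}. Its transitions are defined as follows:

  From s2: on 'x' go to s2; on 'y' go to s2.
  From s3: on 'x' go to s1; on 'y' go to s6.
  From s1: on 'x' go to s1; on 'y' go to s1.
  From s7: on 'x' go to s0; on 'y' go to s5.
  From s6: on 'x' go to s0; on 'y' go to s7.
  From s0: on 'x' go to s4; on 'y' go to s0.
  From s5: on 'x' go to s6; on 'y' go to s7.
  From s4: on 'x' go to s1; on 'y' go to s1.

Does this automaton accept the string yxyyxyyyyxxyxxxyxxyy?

No

start at s2
read 'y': s2 → s2
read 'x': s2 → s2
read 'y': s2 → s2
read 'y': s2 → s2
read 'x': s2 → s2
read 'y': s2 → s2
read 'y': s2 → s2
read 'y': s2 → s2
read 'y': s2 → s2
read 'x': s2 → s2
read 'x': s2 → s2
read 'y': s2 → s2
read 'x': s2 → s2
read 'x': s2 → s2
read 'x': s2 → s2
read 'y': s2 → s2
read 'x': s2 → s2
read 'x': s2 → s2
read 'y': s2 → s2
read 'y': s2 → s2
End state s2 is not accepting.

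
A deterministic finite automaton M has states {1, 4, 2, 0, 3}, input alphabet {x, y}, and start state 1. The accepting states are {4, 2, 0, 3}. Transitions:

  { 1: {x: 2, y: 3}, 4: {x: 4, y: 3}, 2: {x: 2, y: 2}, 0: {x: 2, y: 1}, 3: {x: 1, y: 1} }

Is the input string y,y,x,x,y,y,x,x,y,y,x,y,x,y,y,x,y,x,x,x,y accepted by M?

1 → 3 → 1 → 2 → 2 → 2 → 2 → 2 → 2 → 2 → 2 → 2 → 2 → 2 → 2 → 2 → 2 → 2 → 2 → 2 → 2 → 2
End state 2 is accepting.

Yes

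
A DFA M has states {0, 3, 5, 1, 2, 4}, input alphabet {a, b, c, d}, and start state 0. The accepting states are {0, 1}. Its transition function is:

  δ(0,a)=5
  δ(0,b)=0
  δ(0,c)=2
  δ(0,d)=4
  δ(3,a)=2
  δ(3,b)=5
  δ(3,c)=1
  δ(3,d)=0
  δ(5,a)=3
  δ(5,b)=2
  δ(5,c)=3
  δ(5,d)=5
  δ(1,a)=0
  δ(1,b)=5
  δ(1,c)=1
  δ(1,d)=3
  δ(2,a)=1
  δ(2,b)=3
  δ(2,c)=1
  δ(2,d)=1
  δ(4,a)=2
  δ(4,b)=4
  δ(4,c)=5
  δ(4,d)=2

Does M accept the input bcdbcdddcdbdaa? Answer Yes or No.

0 → 0 → 2 → 1 → 5 → 3 → 0 → 4 → 2 → 1 → 3 → 5 → 5 → 3 → 2
End state 2 is not accepting.

No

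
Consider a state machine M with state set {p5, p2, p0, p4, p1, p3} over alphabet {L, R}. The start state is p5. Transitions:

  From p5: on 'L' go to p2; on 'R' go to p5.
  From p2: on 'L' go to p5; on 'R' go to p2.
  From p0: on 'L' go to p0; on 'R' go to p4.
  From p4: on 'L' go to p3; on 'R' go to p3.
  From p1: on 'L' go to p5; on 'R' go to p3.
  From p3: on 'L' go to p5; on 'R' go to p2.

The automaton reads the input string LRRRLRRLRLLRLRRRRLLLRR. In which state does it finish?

p2

Trace: p5 -L-> p2 -R-> p2 -R-> p2 -R-> p2 -L-> p5 -R-> p5 -R-> p5 -L-> p2 -R-> p2 -L-> p5 -L-> p2 -R-> p2 -L-> p5 -R-> p5 -R-> p5 -R-> p5 -R-> p5 -L-> p2 -L-> p5 -L-> p2 -R-> p2 -R-> p2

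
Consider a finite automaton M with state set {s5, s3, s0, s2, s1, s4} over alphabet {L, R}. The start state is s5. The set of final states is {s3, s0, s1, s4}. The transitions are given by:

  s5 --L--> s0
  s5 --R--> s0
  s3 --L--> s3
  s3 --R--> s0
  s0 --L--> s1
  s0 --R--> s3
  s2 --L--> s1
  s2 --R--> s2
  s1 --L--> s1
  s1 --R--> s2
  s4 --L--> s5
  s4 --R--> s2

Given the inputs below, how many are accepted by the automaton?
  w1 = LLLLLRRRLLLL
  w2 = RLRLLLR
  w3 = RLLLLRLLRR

1

w1:
  start at s5
  read 'L': s5 → s0
  read 'L': s0 → s1
  read 'L': s1 → s1
  read 'L': s1 → s1
  read 'L': s1 → s1
  read 'R': s1 → s2
  read 'R': s2 → s2
  read 'R': s2 → s2
  read 'L': s2 → s1
  read 'L': s1 → s1
  read 'L': s1 → s1
  read 'L': s1 → s1
  end s1, accepted
w2:
  start at s5
  read 'R': s5 → s0
  read 'L': s0 → s1
  read 'R': s1 → s2
  read 'L': s2 → s1
  read 'L': s1 → s1
  read 'L': s1 → s1
  read 'R': s1 → s2
  end s2, rejected
w3:
  start at s5
  read 'R': s5 → s0
  read 'L': s0 → s1
  read 'L': s1 → s1
  read 'L': s1 → s1
  read 'L': s1 → s1
  read 'R': s1 → s2
  read 'L': s2 → s1
  read 'L': s1 → s1
  read 'R': s1 → s2
  read 'R': s2 → s2
  end s2, rejected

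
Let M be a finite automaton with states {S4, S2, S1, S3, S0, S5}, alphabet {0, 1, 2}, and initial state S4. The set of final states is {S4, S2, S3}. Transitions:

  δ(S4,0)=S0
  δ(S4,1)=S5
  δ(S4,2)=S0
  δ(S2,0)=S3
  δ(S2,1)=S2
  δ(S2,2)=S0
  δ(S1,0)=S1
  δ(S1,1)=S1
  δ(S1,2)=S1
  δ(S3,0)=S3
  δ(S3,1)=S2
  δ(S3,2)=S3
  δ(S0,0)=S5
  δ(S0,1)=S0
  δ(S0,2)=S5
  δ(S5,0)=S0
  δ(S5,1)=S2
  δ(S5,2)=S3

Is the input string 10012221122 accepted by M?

No

S4 → S5 → S0 → S5 → S2 → S0 → S5 → S3 → S2 → S2 → S0 → S5
End state S5 is not accepting.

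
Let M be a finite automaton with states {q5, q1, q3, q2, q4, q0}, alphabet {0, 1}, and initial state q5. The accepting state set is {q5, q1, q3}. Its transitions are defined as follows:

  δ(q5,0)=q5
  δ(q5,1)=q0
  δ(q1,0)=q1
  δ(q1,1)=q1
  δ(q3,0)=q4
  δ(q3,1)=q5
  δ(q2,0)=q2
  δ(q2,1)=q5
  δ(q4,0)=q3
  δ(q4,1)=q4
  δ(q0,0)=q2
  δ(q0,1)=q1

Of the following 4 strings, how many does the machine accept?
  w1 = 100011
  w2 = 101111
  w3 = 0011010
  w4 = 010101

2

w1: q5 → q0 → q2 → q2 → q2 → q5 → q0  → end q0, rejected
w2: q5 → q0 → q2 → q5 → q0 → q1 → q1  → end q1, accepted
w3: q5 → q5 → q5 → q0 → q1 → q1 → q1 → q1  → end q1, accepted
w4: q5 → q5 → q0 → q2 → q5 → q5 → q0  → end q0, rejected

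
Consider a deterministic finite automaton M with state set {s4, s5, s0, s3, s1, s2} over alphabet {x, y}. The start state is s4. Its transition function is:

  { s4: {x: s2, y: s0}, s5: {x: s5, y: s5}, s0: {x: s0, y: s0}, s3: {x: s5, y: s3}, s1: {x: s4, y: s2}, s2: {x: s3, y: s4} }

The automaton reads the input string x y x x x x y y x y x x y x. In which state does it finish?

s4 → s2 → s4 → s2 → s3 → s5 → s5 → s5 → s5 → s5 → s5 → s5 → s5 → s5 → s5

s5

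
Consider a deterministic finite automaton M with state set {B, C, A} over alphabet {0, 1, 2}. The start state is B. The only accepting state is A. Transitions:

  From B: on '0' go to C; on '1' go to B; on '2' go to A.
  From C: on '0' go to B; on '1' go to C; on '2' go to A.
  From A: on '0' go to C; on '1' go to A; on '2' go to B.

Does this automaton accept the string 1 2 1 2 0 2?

start at B
read '1': B → B
read '2': B → A
read '1': A → A
read '2': A → B
read '0': B → C
read '2': C → A
End state A is accepting.

Yes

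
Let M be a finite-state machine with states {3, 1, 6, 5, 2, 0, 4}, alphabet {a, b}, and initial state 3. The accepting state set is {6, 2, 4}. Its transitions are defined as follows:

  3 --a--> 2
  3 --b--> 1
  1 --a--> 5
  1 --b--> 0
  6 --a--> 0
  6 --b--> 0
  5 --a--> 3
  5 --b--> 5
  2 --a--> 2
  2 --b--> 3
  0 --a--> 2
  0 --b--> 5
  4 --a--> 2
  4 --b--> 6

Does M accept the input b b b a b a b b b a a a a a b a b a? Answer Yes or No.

Yes

Trace: 3 -b-> 1 -b-> 0 -b-> 5 -a-> 3 -b-> 1 -a-> 5 -b-> 5 -b-> 5 -b-> 5 -a-> 3 -a-> 2 -a-> 2 -a-> 2 -a-> 2 -b-> 3 -a-> 2 -b-> 3 -a-> 2
End state 2 is accepting.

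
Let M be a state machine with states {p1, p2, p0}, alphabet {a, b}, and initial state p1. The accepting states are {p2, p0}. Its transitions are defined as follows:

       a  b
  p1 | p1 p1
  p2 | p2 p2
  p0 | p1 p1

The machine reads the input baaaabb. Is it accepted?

Trace: p1 -b-> p1 -a-> p1 -a-> p1 -a-> p1 -a-> p1 -b-> p1 -b-> p1
End state p1 is not accepting.

No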